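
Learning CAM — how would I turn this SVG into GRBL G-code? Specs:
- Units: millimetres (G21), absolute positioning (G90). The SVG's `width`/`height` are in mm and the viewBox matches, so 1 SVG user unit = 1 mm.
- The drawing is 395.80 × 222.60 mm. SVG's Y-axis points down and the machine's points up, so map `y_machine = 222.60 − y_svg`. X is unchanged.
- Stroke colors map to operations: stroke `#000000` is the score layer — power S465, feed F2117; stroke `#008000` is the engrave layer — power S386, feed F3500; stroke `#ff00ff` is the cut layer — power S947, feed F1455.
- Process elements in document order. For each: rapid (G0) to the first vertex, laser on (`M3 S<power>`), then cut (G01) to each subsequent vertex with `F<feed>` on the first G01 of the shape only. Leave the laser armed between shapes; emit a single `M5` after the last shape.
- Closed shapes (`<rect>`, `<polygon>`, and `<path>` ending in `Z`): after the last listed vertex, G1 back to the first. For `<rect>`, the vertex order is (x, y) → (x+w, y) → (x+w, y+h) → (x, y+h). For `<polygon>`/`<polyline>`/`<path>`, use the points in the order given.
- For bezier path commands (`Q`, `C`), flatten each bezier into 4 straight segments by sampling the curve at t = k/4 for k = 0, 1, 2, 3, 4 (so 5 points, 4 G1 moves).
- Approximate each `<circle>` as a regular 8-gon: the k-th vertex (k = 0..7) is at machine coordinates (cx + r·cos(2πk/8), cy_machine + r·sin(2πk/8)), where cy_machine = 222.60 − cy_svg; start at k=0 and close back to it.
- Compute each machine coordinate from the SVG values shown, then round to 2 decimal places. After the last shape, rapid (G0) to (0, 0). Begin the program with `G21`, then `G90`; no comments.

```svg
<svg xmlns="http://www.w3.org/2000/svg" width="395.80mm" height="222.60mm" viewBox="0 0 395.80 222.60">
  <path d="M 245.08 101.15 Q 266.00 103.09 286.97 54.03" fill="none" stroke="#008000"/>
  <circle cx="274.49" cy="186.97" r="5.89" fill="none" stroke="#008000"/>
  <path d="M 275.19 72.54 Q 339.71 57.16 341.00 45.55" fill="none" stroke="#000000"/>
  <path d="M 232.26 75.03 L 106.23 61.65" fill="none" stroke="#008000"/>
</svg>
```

G21
G90
G0 X245.08 Y121.45
M3 S386
G01 X255.54 Y123.67 F3500
G01 X266.01 Y132.26
G01 X276.49 Y147.23
G01 X286.97 Y168.57
G0 X280.38 Y35.63
M3 S386
G01 X278.65 Y39.79 F3500
G01 X274.49 Y41.52
G01 X270.33 Y39.79
G01 X268.60 Y35.63
G01 X270.33 Y31.47
G01 X274.49 Y29.74
G01 X278.65 Y31.47
G01 X280.38 Y35.63
G0 X275.19 Y150.06
M3 S465
G01 X303.50 Y157.51 F2117
G01 X323.90 Y164.50
G01 X336.40 Y171.01
G01 X341.00 Y177.05
G0 X232.26 Y147.57
M3 S386
G01 X106.23 Y160.95 F3500
M5
G0 X0.00 Y0.00

1 u = 1 mm; y_m = 222.60 − y.

[1] `<path>` quadratic bezier, #008000→engrave S386 F3500: (245.08,121.45) → (255.54,123.67) → (266.01,132.26) → (276.49,147.23) → (286.97,168.57)

[2] `<circle>` circle, #008000→engrave S386 F3500: (280.38,35.63) → (278.65,39.79) → (274.49,41.52) → (270.33,39.79) → (268.60,35.63) → (270.33,31.47) → (274.49,29.74) → (278.65,31.47) → (280.38,35.63) (closed)

[3] `<path>` quadratic bezier, #000000→score S465 F2117: (275.19,150.06) → (303.50,157.51) → (323.90,164.50) → (336.40,171.01) → (341.00,177.05)

[4] `<path>` line segment, #008000→engrave S386 F3500: (232.26,147.57) → (106.23,160.95)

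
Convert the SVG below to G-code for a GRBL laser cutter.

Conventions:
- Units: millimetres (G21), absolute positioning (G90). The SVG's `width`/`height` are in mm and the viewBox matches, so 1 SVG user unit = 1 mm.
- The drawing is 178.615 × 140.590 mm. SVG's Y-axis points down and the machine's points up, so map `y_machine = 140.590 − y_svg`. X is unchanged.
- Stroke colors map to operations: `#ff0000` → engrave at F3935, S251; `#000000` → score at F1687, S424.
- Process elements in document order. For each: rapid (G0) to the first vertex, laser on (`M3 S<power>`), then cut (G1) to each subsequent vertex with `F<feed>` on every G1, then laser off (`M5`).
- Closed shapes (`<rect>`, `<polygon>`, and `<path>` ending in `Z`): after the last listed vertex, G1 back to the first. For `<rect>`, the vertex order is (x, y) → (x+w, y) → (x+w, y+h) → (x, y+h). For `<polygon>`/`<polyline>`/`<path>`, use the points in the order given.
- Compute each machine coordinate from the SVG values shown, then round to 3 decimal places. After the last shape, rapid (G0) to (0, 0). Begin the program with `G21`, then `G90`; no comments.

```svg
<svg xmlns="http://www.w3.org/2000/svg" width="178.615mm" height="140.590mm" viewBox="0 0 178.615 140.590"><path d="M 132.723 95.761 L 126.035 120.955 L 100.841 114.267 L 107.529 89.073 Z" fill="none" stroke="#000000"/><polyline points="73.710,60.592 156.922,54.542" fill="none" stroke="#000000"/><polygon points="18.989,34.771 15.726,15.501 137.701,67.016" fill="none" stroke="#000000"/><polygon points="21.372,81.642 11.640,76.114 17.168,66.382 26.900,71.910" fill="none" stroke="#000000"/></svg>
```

1 u = 1 mm; y_m = 140.590 − y.

[1] `<path>` regular polygon, #000000→score S424 F1687: (132.723,44.829) → (126.035,19.635) → (100.841,26.323) → (107.529,51.517) → (132.723,44.829) (closed)

[2] `<polyline>` line segment, #000000→score S424 F1687: (73.710,79.998) → (156.922,86.048)

[3] `<polygon>` closed polygon, #000000→score S424 F1687: (18.989,105.819) → (15.726,125.089) → (137.701,73.574) → (18.989,105.819) (closed)

[4] `<polygon>` regular polygon, #000000→score S424 F1687: (21.372,58.948) → (11.640,64.476) → (17.168,74.208) → (26.900,68.680) → (21.372,58.948) (closed)

G21
G90
G0 X132.723 Y44.829
M3 S424
G1 X126.035 Y19.635 F1687
G1 X100.841 Y26.323 F1687
G1 X107.529 Y51.517 F1687
G1 X132.723 Y44.829 F1687
M5
G0 X73.710 Y79.998
M3 S424
G1 X156.922 Y86.048 F1687
M5
G0 X18.989 Y105.819
M3 S424
G1 X15.726 Y125.089 F1687
G1 X137.701 Y73.574 F1687
G1 X18.989 Y105.819 F1687
M5
G0 X21.372 Y58.948
M3 S424
G1 X11.640 Y64.476 F1687
G1 X17.168 Y74.208 F1687
G1 X26.900 Y68.680 F1687
G1 X21.372 Y58.948 F1687
M5
G0 X0.000 Y0.000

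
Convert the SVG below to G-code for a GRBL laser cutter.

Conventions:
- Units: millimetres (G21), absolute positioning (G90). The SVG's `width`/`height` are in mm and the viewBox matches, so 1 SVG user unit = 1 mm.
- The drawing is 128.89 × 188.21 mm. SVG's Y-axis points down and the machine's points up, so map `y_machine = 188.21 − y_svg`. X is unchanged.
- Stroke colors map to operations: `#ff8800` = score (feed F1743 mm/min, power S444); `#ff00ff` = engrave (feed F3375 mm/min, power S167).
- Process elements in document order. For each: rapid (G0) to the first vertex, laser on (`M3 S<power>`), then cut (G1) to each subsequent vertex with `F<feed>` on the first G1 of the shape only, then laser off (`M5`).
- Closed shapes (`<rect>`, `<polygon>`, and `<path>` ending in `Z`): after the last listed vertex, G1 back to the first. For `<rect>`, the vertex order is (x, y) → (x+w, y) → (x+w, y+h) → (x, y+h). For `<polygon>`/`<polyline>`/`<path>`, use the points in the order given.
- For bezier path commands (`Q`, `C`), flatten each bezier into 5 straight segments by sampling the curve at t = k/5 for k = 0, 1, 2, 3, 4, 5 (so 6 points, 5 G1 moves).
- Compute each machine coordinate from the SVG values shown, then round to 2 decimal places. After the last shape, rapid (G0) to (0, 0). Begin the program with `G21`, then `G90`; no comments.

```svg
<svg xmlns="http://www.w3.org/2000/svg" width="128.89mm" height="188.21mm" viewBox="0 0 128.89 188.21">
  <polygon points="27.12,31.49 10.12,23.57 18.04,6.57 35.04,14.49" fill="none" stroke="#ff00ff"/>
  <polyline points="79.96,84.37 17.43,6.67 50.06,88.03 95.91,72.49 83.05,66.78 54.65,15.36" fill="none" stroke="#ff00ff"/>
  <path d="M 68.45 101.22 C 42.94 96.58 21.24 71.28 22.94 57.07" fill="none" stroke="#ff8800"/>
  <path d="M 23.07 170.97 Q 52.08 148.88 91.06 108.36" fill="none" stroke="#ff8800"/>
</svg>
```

Since the viewBox matches the mm dimensions, user units are millimetres directly. The only transform is the Y-flip y_m = 188.21 − y_svg.

Shape 1 is a regular polygon drawn with `<polygon>`. Its stroke #ff00ff means engrave at S167, F3375. After flipping Y the toolpath is (27.12,156.72) → (10.12,164.64) → (18.04,181.64) → (35.04,173.72) → (27.12,156.72), returning to the start.

Shape 2 is a open polyline drawn with `<polyline>`. Its stroke #ff00ff means engrave at S167, F3375. After flipping Y the toolpath is (79.96,103.84) → (17.43,181.54) → (50.06,100.18) → (95.91,115.72) → (83.05,121.43) → (54.65,172.85).

Shape 3 is a cubic bezier drawn with `<path>`. Its stroke #ff8800 means score at S444, F1743. After flipping Y the toolpath is (68.45,86.99) → (53.76,92.00) → (40.92,100.44) → (30.88,110.80) → (24.57,121.54) → (22.94,131.14).

Shape 4 is a quadratic bezier drawn with `<path>`. Its stroke #ff8800 means score at S444, F1743. After flipping Y the toolpath is (23.07,17.24) → (35.07,26.81) → (47.87,37.86) → (61.47,50.38) → (75.87,64.38) → (91.06,79.85).

G21
G90
G0 X27.12 Y156.72
M3 S167
G1 X10.12 Y164.64 F3375
G1 X18.04 Y181.64
G1 X35.04 Y173.72
G1 X27.12 Y156.72
M5
G0 X79.96 Y103.84
M3 S167
G1 X17.43 Y181.54 F3375
G1 X50.06 Y100.18
G1 X95.91 Y115.72
G1 X83.05 Y121.43
G1 X54.65 Y172.85
M5
G0 X68.45 Y86.99
M3 S444
G1 X53.76 Y92.00 F1743
G1 X40.92 Y100.44
G1 X30.88 Y110.80
G1 X24.57 Y121.54
G1 X22.94 Y131.14
M5
G0 X23.07 Y17.24
M3 S444
G1 X35.07 Y26.81 F1743
G1 X47.87 Y37.86
G1 X61.47 Y50.38
G1 X75.87 Y64.38
G1 X91.06 Y79.85
M5
G0 X0.00 Y0.00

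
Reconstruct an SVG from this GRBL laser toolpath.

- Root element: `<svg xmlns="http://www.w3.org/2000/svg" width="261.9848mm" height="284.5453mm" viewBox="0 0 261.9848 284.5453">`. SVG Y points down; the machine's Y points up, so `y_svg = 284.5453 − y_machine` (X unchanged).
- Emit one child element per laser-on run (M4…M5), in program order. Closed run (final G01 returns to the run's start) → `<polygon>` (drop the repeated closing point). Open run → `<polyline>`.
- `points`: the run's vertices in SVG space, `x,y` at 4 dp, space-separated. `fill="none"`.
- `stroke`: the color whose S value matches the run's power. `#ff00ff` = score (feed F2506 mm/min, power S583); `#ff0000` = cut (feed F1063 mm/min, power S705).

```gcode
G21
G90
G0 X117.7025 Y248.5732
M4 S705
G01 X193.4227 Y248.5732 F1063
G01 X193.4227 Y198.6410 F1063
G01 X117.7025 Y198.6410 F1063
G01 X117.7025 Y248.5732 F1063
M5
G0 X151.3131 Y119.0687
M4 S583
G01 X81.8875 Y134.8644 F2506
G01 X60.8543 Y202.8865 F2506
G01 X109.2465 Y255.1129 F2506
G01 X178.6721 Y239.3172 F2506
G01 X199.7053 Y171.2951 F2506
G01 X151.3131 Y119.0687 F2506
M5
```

<svg xmlns="http://www.w3.org/2000/svg" width="261.9848mm" height="284.5453mm" viewBox="0 0 261.9848 284.5453">
  <polygon points="117.7025,35.9721 193.4227,35.9721 193.4227,85.9043 117.7025,85.9043" fill="none" stroke="#ff0000"/>
  <polygon points="151.3131,165.4766 81.8875,149.6809 60.8543,81.6588 109.2465,29.4324 178.6721,45.2281 199.7053,113.2502" fill="none" stroke="#ff00ff"/>
</svg>

Each laser-on run becomes one SVG element. Flip Y back into SVG space with y_svg = 284.5453 − y_machine.

Run 1: S705 ⇒ cut layer `#ff0000`. The run returns to its start, so emit a `<polygon>` with points (Y-flipped): 117.7025,35.9721 193.4227,35.9721 193.4227,85.9043 117.7025,85.9043.

Run 2: S583 ⇒ score layer `#ff00ff`. The run returns to its start, so emit a `<polygon>` with points (Y-flipped): 151.3131,165.4766 81.8875,149.6809 60.8543,81.6588 109.2465,29.4324 178.6721,45.2281 199.7053,113.2502.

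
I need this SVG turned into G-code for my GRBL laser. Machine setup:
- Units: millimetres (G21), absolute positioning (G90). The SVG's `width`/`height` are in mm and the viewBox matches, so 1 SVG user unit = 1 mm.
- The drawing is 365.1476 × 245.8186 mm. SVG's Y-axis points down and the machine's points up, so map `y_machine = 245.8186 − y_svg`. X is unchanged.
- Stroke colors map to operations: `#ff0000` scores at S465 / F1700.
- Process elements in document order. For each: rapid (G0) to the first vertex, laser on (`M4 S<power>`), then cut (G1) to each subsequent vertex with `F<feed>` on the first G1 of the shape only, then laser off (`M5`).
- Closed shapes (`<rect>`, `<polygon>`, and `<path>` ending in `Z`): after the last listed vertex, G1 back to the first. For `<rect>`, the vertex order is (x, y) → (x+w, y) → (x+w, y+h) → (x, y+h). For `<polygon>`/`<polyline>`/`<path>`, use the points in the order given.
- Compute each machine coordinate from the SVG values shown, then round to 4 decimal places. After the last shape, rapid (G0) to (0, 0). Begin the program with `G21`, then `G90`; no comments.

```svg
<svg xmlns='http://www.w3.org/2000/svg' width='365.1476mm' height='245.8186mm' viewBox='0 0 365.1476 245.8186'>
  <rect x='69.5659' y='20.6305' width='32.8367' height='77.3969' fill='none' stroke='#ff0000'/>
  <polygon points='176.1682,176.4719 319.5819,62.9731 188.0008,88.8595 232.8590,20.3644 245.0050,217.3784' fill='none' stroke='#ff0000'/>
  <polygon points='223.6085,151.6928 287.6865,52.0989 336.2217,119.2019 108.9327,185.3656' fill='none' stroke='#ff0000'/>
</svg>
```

1 u = 1 mm; y_m = 245.8186 − y.

[1] `<rect>` rectangle, #ff0000→score S465 F1700: (69.5659,225.1881) → (102.4026,225.1881) → (102.4026,147.7912) → (69.5659,147.7912) → (69.5659,225.1881) (closed)

[2] `<polygon>` closed polygon, #ff0000→score S465 F1700: (176.1682,69.3467) → (319.5819,182.8455) → (188.0008,156.9591) → (232.8590,225.4542) → (245.0050,28.4402) → (176.1682,69.3467) (closed)

[3] `<polygon>` closed polygon, #ff0000→score S465 F1700: (223.6085,94.1258) → (287.6865,193.7197) → (336.2217,126.6167) → (108.9327,60.4530) → (223.6085,94.1258) (closed)

G21
G90
G0 X69.5659 Y225.1881
M4 S465
G1 X102.4026 Y225.1881 F1700
G1 X102.4026 Y147.7912
G1 X69.5659 Y147.7912
G1 X69.5659 Y225.1881
M5
G0 X176.1682 Y69.3467
M4 S465
G1 X319.5819 Y182.8455 F1700
G1 X188.0008 Y156.9591
G1 X232.8590 Y225.4542
G1 X245.0050 Y28.4402
G1 X176.1682 Y69.3467
M5
G0 X223.6085 Y94.1258
M4 S465
G1 X287.6865 Y193.7197 F1700
G1 X336.2217 Y126.6167
G1 X108.9327 Y60.4530
G1 X223.6085 Y94.1258
M5
G0 X0.0000 Y0.0000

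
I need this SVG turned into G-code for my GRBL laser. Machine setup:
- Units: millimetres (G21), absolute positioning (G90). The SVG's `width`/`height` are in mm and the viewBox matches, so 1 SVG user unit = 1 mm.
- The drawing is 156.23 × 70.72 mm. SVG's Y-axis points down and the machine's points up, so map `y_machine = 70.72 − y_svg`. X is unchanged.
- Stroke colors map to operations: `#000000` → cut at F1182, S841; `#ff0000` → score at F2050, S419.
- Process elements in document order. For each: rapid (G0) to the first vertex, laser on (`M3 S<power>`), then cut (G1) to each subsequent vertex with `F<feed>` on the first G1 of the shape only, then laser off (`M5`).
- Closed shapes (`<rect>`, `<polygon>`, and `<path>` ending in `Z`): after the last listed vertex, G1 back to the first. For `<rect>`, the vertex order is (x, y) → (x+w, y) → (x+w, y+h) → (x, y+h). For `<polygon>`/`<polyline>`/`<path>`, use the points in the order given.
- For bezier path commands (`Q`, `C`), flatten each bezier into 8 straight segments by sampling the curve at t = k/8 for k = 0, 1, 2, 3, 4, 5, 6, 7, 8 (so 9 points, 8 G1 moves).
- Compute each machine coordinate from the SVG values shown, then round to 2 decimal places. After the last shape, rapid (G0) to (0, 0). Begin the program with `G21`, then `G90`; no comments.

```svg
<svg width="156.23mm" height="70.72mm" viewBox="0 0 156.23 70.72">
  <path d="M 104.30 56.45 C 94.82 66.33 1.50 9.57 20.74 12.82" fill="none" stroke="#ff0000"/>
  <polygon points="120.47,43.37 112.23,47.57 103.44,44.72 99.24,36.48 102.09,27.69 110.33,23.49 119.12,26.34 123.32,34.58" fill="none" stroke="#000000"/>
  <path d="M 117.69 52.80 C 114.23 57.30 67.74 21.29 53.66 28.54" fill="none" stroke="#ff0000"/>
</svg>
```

G21
G90
G0 X104.30 Y14.27
M3 S419
G1 X97.20 Y13.44 F2050
G1 X84.54 Y17.38
G1 X68.62 Y24.59
G1 X51.75 Y33.60
G1 X36.22 Y42.92
G1 X24.35 Y51.06
G1 X18.42 Y56.55
G1 X20.74 Y57.90
M5
G0 X120.47 Y27.35
M3 S841
G1 X112.23 Y23.15 F1182
G1 X103.44 Y26.00
G1 X99.24 Y34.24
G1 X102.09 Y43.03
G1 X110.33 Y47.23
G1 X119.12 Y44.38
G1 X123.32 Y36.14
G1 X120.47 Y27.35
M5
G0 X117.69 Y17.92
M3 S419
G1 X114.52 Y17.97 F2050
G1 X108.21 Y20.83
G1 X99.62 Y25.53
G1 X89.66 Y31.08
G1 X79.19 Y36.50
G1 X69.12 Y40.82
G1 X60.31 Y43.03
G1 X53.66 Y42.18
M5
G0 X0.00 Y0.00

Since the viewBox matches the mm dimensions, user units are millimetres directly. The only transform is the Y-flip y_m = 70.72 − y_svg.

Shape 1 is a cubic bezier drawn with `<path>`. Its stroke #ff0000 means score at S419, F2050. After flipping Y the toolpath is (104.30,14.27) → (97.20,13.44) → (84.54,17.38) → (68.62,24.59) → (51.75,33.60) → (36.22,42.92) → (24.35,51.06) → (18.42,56.55) → (20.74,57.90).

Shape 2 is a regular polygon drawn with `<polygon>`. Its stroke #000000 means cut at S841, F1182. After flipping Y the toolpath is (120.47,27.35) → (112.23,23.15) → (103.44,26.00) → (99.24,34.24) → (102.09,43.03) → (110.33,47.23) → (119.12,44.38) → (123.32,36.14) → (120.47,27.35), returning to the start.

Shape 3 is a cubic bezier drawn with `<path>`. Its stroke #ff0000 means score at S419, F2050. After flipping Y the toolpath is (117.69,17.92) → (114.52,17.97) → (108.21,20.83) → (99.62,25.53) → (89.66,31.08) → (79.19,36.50) → (69.12,40.82) → (60.31,43.03) → (53.66,42.18).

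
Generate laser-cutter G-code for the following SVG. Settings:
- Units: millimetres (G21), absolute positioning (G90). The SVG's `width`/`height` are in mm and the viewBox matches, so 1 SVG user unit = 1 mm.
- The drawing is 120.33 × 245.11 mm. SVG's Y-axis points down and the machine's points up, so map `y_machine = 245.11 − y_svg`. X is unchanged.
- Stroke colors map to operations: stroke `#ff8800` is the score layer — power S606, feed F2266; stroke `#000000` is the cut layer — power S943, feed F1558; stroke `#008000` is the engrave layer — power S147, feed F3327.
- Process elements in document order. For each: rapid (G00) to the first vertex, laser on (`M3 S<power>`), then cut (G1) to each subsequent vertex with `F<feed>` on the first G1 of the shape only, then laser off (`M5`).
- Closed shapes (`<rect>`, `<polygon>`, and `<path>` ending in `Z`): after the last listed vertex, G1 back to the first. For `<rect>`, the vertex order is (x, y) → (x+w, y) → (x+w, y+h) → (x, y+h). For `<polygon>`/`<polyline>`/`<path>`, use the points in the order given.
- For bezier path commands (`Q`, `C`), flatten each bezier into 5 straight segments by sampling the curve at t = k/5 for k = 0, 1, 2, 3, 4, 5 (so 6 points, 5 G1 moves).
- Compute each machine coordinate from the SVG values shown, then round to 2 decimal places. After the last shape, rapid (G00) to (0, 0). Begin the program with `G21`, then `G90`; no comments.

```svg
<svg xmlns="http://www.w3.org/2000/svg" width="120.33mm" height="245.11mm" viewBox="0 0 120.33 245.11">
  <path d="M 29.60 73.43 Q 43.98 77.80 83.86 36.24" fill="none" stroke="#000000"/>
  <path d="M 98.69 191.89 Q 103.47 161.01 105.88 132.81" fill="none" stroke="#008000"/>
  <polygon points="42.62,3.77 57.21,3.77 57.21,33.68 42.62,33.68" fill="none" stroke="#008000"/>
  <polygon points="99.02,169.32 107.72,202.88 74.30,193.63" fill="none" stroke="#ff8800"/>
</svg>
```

1 u = 1 mm; y_m = 245.11 − y.

[1] `<path>` quadratic bezier, #000000→cut S943 F1558: (29.60,171.68) → (36.37,171.77) → (45.18,175.53) → (56.04,182.97) → (68.93,194.08) → (83.86,208.87)

[2] `<path>` quadratic bezier, #008000→engrave S147 F3327: (98.69,53.22) → (100.51,65.46) → (102.13,77.50) → (103.57,89.31) → (104.82,100.91) → (105.88,112.30)

[3] `<polygon>` rectangle, #008000→engrave S147 F3327: (42.62,241.34) → (57.21,241.34) → (57.21,211.43) → (42.62,211.43) → (42.62,241.34) (closed)

[4] `<polygon>` regular polygon, #ff8800→score S606 F2266: (99.02,75.79) → (107.72,42.23) → (74.30,51.48) → (99.02,75.79) (closed)

G21
G90
G00 X29.60 Y171.68
M3 S943
G1 X36.37 Y171.77 F1558
G1 X45.18 Y175.53
G1 X56.04 Y182.97
G1 X68.93 Y194.08
G1 X83.86 Y208.87
M5
G00 X98.69 Y53.22
M3 S147
G1 X100.51 Y65.46 F3327
G1 X102.13 Y77.50
G1 X103.57 Y89.31
G1 X104.82 Y100.91
G1 X105.88 Y112.30
M5
G00 X42.62 Y241.34
M3 S147
G1 X57.21 Y241.34 F3327
G1 X57.21 Y211.43
G1 X42.62 Y211.43
G1 X42.62 Y241.34
M5
G00 X99.02 Y75.79
M3 S606
G1 X107.72 Y42.23 F2266
G1 X74.30 Y51.48
G1 X99.02 Y75.79
M5
G00 X0.00 Y0.00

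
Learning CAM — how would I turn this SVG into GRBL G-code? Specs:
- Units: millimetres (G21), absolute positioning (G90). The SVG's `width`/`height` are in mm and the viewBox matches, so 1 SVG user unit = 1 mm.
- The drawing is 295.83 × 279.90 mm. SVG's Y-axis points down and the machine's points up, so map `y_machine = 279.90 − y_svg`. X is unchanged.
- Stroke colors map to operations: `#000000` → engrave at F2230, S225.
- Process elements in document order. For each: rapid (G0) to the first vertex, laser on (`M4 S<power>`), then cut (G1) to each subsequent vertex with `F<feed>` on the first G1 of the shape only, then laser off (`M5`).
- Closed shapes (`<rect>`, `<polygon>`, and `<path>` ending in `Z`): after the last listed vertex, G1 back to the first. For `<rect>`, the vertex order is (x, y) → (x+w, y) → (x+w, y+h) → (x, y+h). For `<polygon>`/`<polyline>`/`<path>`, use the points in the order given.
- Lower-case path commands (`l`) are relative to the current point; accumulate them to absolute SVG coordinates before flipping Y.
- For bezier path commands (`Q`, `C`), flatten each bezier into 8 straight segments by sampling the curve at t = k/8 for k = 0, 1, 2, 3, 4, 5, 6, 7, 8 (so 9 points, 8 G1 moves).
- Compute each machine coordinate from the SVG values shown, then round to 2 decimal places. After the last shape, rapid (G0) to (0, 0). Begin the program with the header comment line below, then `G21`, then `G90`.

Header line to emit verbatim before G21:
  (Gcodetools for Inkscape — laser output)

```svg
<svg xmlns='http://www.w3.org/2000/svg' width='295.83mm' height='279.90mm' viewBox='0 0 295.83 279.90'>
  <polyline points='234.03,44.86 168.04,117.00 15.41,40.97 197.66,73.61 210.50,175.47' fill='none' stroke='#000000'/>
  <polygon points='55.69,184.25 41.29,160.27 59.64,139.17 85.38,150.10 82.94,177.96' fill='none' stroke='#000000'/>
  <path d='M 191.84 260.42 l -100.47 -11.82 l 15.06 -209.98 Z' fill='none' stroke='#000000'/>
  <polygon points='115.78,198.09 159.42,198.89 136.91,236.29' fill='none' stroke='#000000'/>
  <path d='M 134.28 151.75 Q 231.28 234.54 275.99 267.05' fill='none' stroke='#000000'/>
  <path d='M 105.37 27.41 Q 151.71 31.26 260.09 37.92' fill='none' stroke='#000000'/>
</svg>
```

Since the viewBox matches the mm dimensions, user units are millimetres directly. The only transform is the Y-flip y_m = 279.90 − y_svg.

Shape 1 is a open polyline drawn with `<polyline>`. Its stroke #000000 means engrave at S225, F2230. After flipping Y the toolpath is (234.03,235.04) → (168.04,162.90) → (15.41,238.93) → (197.66,206.29) → (210.50,104.43).

Shape 2 is a regular polygon drawn with `<polygon>`. Its stroke #000000 means engrave at S225, F2230. After flipping Y the toolpath is (55.69,95.65) → (41.29,119.63) → (59.64,140.73) → (85.38,129.80) → (82.94,101.94) → (55.69,95.65), returning to the start.

Shape 3 is a closed polygon drawn with `<path>`. Its stroke #000000 means engrave at S225, F2230. After flipping Y the toolpath is (191.84,19.48) → (91.37,31.30) → (106.43,241.28) → (191.84,19.48), returning to the start.

Shape 4 is a regular polygon drawn with `<polygon>`. Its stroke #000000 means engrave at S225, F2230. After flipping Y the toolpath is (115.78,81.81) → (159.42,81.01) → (136.91,43.61) → (115.78,81.81), returning to the start.

Shape 5 is a quadratic bezier drawn with `<path>`. Its stroke #000000 means engrave at S225, F2230. After flipping Y the toolpath is (134.28,128.15) → (157.71,108.24) → (179.51,89.90) → (199.68,73.13) → (218.21,57.93) → (235.10,44.30) → (250.37,32.25) → (264.00,21.76) → (275.99,12.85).

Shape 6 is a quadratic bezier drawn with `<path>`. Its stroke #000000 means engrave at S225, F2230. After flipping Y the toolpath is (105.37,252.49) → (117.92,251.48) → (132.42,250.39) → (148.85,249.21) → (167.22,247.94) → (187.53,246.58) → (209.78,245.13) → (233.96,243.60) → (260.09,241.98).

(Gcodetools for Inkscape — laser output)
G21
G90
G0 X234.03 Y235.04
M4 S225
G1 X168.04 Y162.90 F2230
G1 X15.41 Y238.93
G1 X197.66 Y206.29
G1 X210.50 Y104.43
M5
G0 X55.69 Y95.65
M4 S225
G1 X41.29 Y119.63 F2230
G1 X59.64 Y140.73
G1 X85.38 Y129.80
G1 X82.94 Y101.94
G1 X55.69 Y95.65
M5
G0 X191.84 Y19.48
M4 S225
G1 X91.37 Y31.30 F2230
G1 X106.43 Y241.28
G1 X191.84 Y19.48
M5
G0 X115.78 Y81.81
M4 S225
G1 X159.42 Y81.01 F2230
G1 X136.91 Y43.61
G1 X115.78 Y81.81
M5
G0 X134.28 Y128.15
M4 S225
G1 X157.71 Y108.24 F2230
G1 X179.51 Y89.90
G1 X199.68 Y73.13
G1 X218.21 Y57.93
G1 X235.10 Y44.30
G1 X250.37 Y32.25
G1 X264.00 Y21.76
G1 X275.99 Y12.85
M5
G0 X105.37 Y252.49
M4 S225
G1 X117.92 Y251.48 F2230
G1 X132.42 Y250.39
G1 X148.85 Y249.21
G1 X167.22 Y247.94
G1 X187.53 Y246.58
G1 X209.78 Y245.13
G1 X233.96 Y243.60
G1 X260.09 Y241.98
M5
G0 X0.00 Y0.00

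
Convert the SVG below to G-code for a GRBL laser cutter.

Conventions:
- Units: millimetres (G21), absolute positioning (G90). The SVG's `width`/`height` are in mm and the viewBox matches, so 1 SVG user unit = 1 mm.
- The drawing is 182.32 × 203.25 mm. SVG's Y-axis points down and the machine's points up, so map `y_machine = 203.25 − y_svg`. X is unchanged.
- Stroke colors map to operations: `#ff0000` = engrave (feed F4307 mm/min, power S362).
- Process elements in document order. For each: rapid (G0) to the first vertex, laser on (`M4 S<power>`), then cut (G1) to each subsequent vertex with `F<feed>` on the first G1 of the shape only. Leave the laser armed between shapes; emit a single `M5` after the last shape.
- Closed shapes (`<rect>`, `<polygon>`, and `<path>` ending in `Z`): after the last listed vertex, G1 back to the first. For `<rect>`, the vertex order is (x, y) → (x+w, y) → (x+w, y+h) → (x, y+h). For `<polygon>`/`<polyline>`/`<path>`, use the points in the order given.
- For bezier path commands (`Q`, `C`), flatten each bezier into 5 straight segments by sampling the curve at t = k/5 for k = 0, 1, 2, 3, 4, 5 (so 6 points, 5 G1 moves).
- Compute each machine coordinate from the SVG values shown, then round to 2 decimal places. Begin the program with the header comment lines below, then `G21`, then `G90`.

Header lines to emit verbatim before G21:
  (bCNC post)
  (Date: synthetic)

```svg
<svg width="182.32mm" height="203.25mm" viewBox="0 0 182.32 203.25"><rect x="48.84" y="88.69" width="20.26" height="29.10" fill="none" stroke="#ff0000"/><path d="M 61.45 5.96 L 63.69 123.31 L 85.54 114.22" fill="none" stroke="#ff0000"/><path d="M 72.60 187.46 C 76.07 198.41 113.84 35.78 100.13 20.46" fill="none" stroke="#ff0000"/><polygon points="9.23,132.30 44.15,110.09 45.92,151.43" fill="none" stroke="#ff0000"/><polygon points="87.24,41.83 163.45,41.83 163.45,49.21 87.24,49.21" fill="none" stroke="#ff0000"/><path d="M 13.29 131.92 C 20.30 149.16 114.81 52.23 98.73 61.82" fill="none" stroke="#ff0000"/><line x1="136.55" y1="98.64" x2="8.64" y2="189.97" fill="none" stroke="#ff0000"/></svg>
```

(bCNC post)
(Date: synthetic)
G21
G90
G0 X48.84 Y114.56
M4 S362
G1 X69.10 Y114.56 F4307
G1 X69.10 Y85.46
G1 X48.84 Y85.46
G1 X48.84 Y114.56
G0 X61.45 Y197.29
M4 S362
G1 X63.69 Y79.94 F4307
G1 X85.54 Y89.03
G0 X72.60 Y15.79
M4 S362
G1 X78.11 Y27.48 F4307
G1 X87.74 Y65.43
G1 X97.36 Y114.23
G1 X102.86 Y158.49
G1 X100.13 Y182.79
G0 X9.23 Y70.95
M4 S362
G1 X44.15 Y93.16 F4307
G1 X45.92 Y51.82
G1 X9.23 Y70.95
G0 X87.24 Y161.42
M4 S362
G1 X163.45 Y161.42 F4307
G1 X163.45 Y154.04
G1 X87.24 Y154.04
G1 X87.24 Y161.42
G0 X13.29 Y71.33
M4 S362
G1 X26.41 Y72.92 F4307
G1 X51.02 Y91.32
G1 X77.62 Y115.93
G1 X96.69 Y136.17
G1 X98.73 Y141.43
G0 X136.55 Y104.61
M4 S362
G1 X8.64 Y13.28 F4307
M5

1 u = 1 mm; y_m = 203.25 − y.

[1] `<rect>` rectangle, #ff0000→engrave S362 F4307: (48.84,114.56) → (69.10,114.56) → (69.10,85.46) → (48.84,85.46) → (48.84,114.56) (closed)

[2] `<path>` open polyline, #ff0000→engrave S362 F4307: (61.45,197.29) → (63.69,79.94) → (85.54,89.03)

[3] `<path>` cubic bezier, #ff0000→engrave S362 F4307: (72.60,15.79) → (78.11,27.48) → (87.74,65.43) → (97.36,114.23) → (102.86,158.49) → (100.13,182.79)

[4] `<polygon>` regular polygon, #ff0000→engrave S362 F4307: (9.23,70.95) → (44.15,93.16) → (45.92,51.82) → (9.23,70.95) (closed)

[5] `<polygon>` rectangle, #ff0000→engrave S362 F4307: (87.24,161.42) → (163.45,161.42) → (163.45,154.04) → (87.24,154.04) → (87.24,161.42) (closed)

[6] `<path>` cubic bezier, #ff0000→engrave S362 F4307: (13.29,71.33) → (26.41,72.92) → (51.02,91.32) → (77.62,115.93) → (96.69,136.17) → (98.73,141.43)

[7] `<line>` line segment, #ff0000→engrave S362 F4307: (136.55,104.61) → (8.64,13.28)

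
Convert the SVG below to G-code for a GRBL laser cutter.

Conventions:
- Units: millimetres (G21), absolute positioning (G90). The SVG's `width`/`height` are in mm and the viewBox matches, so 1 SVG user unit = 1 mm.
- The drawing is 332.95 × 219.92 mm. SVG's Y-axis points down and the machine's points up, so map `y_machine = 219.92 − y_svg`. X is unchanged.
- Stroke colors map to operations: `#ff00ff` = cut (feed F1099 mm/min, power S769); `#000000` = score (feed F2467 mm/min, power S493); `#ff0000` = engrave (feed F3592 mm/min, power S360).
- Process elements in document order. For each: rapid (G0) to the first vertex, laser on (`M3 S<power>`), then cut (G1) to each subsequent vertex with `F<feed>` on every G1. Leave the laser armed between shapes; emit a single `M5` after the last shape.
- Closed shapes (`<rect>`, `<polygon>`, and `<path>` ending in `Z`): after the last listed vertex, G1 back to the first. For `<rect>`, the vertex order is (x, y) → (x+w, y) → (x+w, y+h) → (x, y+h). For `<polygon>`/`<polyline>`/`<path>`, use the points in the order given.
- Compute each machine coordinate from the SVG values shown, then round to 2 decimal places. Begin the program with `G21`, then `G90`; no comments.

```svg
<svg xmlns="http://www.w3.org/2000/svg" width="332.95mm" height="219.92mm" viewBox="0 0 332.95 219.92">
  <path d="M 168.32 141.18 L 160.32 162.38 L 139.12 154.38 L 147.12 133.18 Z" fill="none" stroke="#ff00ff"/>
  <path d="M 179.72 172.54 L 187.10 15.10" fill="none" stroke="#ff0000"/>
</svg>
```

G21
G90
G0 X168.32 Y78.74
M3 S769
G1 X160.32 Y57.54 F1099
G1 X139.12 Y65.54 F1099
G1 X147.12 Y86.74 F1099
G1 X168.32 Y78.74 F1099
G0 X179.72 Y47.38
M3 S360
G1 X187.10 Y204.82 F3592
M5

viewBox `0 0 332.95 219.92` with mm width/height → 1 unit = 1 mm. Flip: y_m = 219.92 − y_svg.

**Shape 1** — `<path>` regular polygon, stroke `#ff00ff` → cut (S769, F1099). Machine vertices: (168.32,78.74) → (160.32,57.54) → (139.12,65.54) → (147.12,86.74) → (168.32,78.74). Closed: final G1 returns to the first vertex.

**Shape 2** — `<path>` line segment, stroke `#ff0000` → engrave (S360, F3592). Machine vertices: (179.72,47.38) → (187.10,204.82). Open path.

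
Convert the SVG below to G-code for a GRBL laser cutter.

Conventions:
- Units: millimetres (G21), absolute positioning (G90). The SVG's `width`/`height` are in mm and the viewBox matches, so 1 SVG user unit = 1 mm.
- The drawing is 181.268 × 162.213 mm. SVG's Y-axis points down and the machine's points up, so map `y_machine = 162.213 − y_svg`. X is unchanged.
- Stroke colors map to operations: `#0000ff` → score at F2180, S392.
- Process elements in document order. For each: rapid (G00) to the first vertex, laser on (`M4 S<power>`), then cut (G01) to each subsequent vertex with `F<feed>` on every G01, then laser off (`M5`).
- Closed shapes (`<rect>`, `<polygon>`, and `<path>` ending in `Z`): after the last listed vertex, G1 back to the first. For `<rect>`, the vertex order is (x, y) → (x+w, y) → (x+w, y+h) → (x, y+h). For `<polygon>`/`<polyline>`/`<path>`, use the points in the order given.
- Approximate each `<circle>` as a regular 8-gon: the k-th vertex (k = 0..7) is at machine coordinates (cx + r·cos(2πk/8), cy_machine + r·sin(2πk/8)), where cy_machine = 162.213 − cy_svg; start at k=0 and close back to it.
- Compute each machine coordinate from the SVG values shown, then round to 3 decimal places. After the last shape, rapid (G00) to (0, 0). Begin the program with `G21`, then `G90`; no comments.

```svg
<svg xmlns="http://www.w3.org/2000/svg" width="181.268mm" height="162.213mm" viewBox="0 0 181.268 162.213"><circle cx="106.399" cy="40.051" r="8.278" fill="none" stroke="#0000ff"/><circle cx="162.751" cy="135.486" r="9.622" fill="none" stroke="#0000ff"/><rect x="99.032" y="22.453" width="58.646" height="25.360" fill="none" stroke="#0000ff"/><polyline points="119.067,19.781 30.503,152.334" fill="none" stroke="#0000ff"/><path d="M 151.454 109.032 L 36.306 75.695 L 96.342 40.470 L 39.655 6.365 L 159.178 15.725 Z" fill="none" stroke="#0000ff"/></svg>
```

G21
G90
G00 X114.677 Y122.162
M4 S392
G01 X112.252 Y128.015 F2180
G01 X106.399 Y130.440 F2180
G01 X100.546 Y128.015 F2180
G01 X98.121 Y122.162 F2180
G01 X100.546 Y116.309 F2180
G01 X106.399 Y113.884 F2180
G01 X112.252 Y116.309 F2180
G01 X114.677 Y122.162 F2180
M5
G00 X172.373 Y26.727
M4 S392
G01 X169.555 Y33.531 F2180
G01 X162.751 Y36.349 F2180
G01 X155.947 Y33.531 F2180
G01 X153.129 Y26.727 F2180
G01 X155.947 Y19.923 F2180
G01 X162.751 Y17.105 F2180
G01 X169.555 Y19.923 F2180
G01 X172.373 Y26.727 F2180
M5
G00 X99.032 Y139.760
M4 S392
G01 X157.678 Y139.760 F2180
G01 X157.678 Y114.400 F2180
G01 X99.032 Y114.400 F2180
G01 X99.032 Y139.760 F2180
M5
G00 X119.067 Y142.432
M4 S392
G01 X30.503 Y9.879 F2180
M5
G00 X151.454 Y53.181
M4 S392
G01 X36.306 Y86.518 F2180
G01 X96.342 Y121.743 F2180
G01 X39.655 Y155.848 F2180
G01 X159.178 Y146.488 F2180
G01 X151.454 Y53.181 F2180
M5
G00 X0.000 Y0.000

Since the viewBox matches the mm dimensions, user units are millimetres directly. The only transform is the Y-flip y_m = 162.213 − y_svg.

Shape 1 is a circle drawn with `<circle>`. Its stroke #0000ff means score at S392, F2180. After flipping Y the toolpath is (114.677,122.162) → (112.252,128.015) → (106.399,130.440) → (100.546,128.015) → (98.121,122.162) → (100.546,116.309) → (106.399,113.884) → (112.252,116.309) → (114.677,122.162), returning to the start.

Shape 2 is a circle drawn with `<circle>`. Its stroke #0000ff means score at S392, F2180. After flipping Y the toolpath is (172.373,26.727) → (169.555,33.531) → (162.751,36.349) → (155.947,33.531) → (153.129,26.727) → (155.947,19.923) → (162.751,17.105) → (169.555,19.923) → (172.373,26.727), returning to the start.

Shape 3 is a rectangle drawn with `<rect>`. Its stroke #0000ff means score at S392, F2180. After flipping Y the toolpath is (99.032,139.760) → (157.678,139.760) → (157.678,114.400) → (99.032,114.400) → (99.032,139.760), returning to the start.

Shape 4 is a line segment drawn with `<polyline>`. Its stroke #0000ff means score at S392, F2180. After flipping Y the toolpath is (119.067,142.432) → (30.503,9.879).

Shape 5 is a closed polygon drawn with `<path>`. Its stroke #0000ff means score at S392, F2180. After flipping Y the toolpath is (151.454,53.181) → (36.306,86.518) → (96.342,121.743) → (39.655,155.848) → (159.178,146.488) → (151.454,53.181), returning to the start.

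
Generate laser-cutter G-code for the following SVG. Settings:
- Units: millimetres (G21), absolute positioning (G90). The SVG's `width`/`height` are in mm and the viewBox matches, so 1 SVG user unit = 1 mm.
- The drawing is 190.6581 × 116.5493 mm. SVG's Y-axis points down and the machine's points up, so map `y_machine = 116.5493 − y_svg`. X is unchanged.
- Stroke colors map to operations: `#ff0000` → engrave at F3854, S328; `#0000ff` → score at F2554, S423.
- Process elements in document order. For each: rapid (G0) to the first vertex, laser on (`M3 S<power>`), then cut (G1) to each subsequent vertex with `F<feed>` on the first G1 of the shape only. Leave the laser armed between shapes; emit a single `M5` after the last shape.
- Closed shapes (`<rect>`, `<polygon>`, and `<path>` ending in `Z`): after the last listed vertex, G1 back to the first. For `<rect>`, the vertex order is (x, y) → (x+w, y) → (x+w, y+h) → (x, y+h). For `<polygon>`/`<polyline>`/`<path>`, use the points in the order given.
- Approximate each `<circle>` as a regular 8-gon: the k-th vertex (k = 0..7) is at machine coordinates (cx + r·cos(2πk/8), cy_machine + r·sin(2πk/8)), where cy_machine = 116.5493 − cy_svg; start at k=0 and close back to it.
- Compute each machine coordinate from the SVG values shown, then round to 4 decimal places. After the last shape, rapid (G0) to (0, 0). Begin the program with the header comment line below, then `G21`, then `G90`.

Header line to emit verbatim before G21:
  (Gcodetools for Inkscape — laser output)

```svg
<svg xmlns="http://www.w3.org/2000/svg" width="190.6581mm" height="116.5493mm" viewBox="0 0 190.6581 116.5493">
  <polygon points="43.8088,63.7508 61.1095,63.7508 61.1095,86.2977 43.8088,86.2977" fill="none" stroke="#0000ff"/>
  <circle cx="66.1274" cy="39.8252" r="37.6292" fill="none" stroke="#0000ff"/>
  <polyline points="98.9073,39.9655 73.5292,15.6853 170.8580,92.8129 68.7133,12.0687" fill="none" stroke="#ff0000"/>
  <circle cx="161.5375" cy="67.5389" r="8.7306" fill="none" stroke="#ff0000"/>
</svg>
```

(Gcodetools for Inkscape — laser output)
G21
G90
G0 X43.8088 Y52.7985
M3 S423
G1 X61.1095 Y52.7985 F2554
G1 X61.1095 Y30.2516
G1 X43.8088 Y30.2516
G1 X43.8088 Y52.7985
G0 X103.7566 Y76.7241
M3 S423
G1 X92.7353 Y103.3320 F2554
G1 X66.1274 Y114.3533
G1 X39.5195 Y103.3320
G1 X28.4982 Y76.7241
G1 X39.5195 Y50.1162
G1 X66.1274 Y39.0949
G1 X92.7353 Y50.1162
G1 X103.7566 Y76.7241
G0 X98.9073 Y76.5838
M3 S328
G1 X73.5292 Y100.8640 F3854
G1 X170.8580 Y23.7364
G1 X68.7133 Y104.4806
G0 X170.2681 Y49.0104
M3 S328
G1 X167.7110 Y55.1839 F3854
G1 X161.5375 Y57.7410
G1 X155.3640 Y55.1839
G1 X152.8069 Y49.0104
G1 X155.3640 Y42.8369
G1 X161.5375 Y40.2798
G1 X167.7110 Y42.8369
G1 X170.2681 Y49.0104
M5
G0 X0.0000 Y0.0000

Since the viewBox matches the mm dimensions, user units are millimetres directly. The only transform is the Y-flip y_m = 116.5493 − y_svg.

Shape 1 is a rectangle drawn with `<polygon>`. Its stroke #0000ff means score at S423, F2554. After flipping Y the toolpath is (43.8088,52.7985) → (61.1095,52.7985) → (61.1095,30.2516) → (43.8088,30.2516) → (43.8088,52.7985), returning to the start.

Shape 2 is a circle drawn with `<circle>`. Its stroke #0000ff means score at S423, F2554. After flipping Y the toolpath is (103.7566,76.7241) → (92.7353,103.3320) → (66.1274,114.3533) → (39.5195,103.3320) → (28.4982,76.7241) → (39.5195,50.1162) → (66.1274,39.0949) → (92.7353,50.1162) → (103.7566,76.7241), returning to the start.

Shape 3 is a open polyline drawn with `<polyline>`. Its stroke #ff0000 means engrave at S328, F3854. After flipping Y the toolpath is (98.9073,76.5838) → (73.5292,100.8640) → (170.8580,23.7364) → (68.7133,104.4806).

Shape 4 is a circle drawn with `<circle>`. Its stroke #ff0000 means engrave at S328, F3854. After flipping Y the toolpath is (170.2681,49.0104) → (167.7110,55.1839) → (161.5375,57.7410) → (155.3640,55.1839) → (152.8069,49.0104) → (155.3640,42.8369) → (161.5375,40.2798) → (167.7110,42.8369) → (170.2681,49.0104), returning to the start.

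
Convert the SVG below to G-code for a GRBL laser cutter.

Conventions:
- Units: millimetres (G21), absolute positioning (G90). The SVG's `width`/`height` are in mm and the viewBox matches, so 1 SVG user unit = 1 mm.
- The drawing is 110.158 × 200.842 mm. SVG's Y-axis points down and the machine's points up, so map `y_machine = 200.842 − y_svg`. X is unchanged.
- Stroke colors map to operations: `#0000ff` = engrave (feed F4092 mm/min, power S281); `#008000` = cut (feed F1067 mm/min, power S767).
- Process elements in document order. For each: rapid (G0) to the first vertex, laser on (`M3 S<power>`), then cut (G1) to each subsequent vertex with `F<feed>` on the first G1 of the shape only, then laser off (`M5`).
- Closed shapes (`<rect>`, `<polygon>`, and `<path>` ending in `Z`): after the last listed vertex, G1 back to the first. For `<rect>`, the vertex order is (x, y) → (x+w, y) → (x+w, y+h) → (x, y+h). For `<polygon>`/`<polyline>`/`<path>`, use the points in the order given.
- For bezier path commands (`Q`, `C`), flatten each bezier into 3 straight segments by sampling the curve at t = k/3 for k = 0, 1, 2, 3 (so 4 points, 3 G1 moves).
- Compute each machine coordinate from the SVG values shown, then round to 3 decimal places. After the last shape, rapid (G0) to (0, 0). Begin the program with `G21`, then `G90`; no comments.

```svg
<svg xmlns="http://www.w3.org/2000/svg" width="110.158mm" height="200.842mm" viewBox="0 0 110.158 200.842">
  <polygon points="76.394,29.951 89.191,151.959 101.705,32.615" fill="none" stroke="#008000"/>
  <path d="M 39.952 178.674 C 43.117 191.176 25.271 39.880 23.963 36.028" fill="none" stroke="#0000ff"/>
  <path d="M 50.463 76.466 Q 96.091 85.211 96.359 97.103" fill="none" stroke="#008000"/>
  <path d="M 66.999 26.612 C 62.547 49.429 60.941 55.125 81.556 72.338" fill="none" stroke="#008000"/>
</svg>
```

Since the viewBox matches the mm dimensions, user units are millimetres directly. The only transform is the Y-flip y_m = 200.842 − y_svg.

Shape 1 is a closed polygon drawn with `<polygon>`. Its stroke #008000 means cut at S767, F1067. After flipping Y the toolpath is (76.394,170.891) → (89.191,48.883) → (101.705,168.227) → (76.394,170.891), returning to the start.

Shape 2 is a cubic bezier drawn with `<path>`. Its stroke #0000ff means engrave at S281, F4092. After flipping Y the toolpath is (39.952,22.168) → (37.504,52.738) → (29.393,123.341) → (23.963,164.814).

Shape 3 is a quadratic bezier drawn with `<path>`. Its stroke #008000 means cut at S767, F1067. After flipping Y the toolpath is (50.463,124.376) → (75.842,118.196) → (91.140,111.317) → (96.359,103.739).

Shape 4 is a cubic bezier drawn with `<path>`. Its stroke #008000 means cut at S767, F1067. After flipping Y the toolpath is (66.999,174.230) → (64.213,156.059) → (67.630,142.939) → (81.556,128.504).

G21
G90
G0 X76.394 Y170.891
M3 S767
G1 X89.191 Y48.883 F1067
G1 X101.705 Y168.227
G1 X76.394 Y170.891
M5
G0 X39.952 Y22.168
M3 S281
G1 X37.504 Y52.738 F4092
G1 X29.393 Y123.341
G1 X23.963 Y164.814
M5
G0 X50.463 Y124.376
M3 S767
G1 X75.842 Y118.196 F1067
G1 X91.140 Y111.317
G1 X96.359 Y103.739
M5
G0 X66.999 Y174.230
M3 S767
G1 X64.213 Y156.059 F1067
G1 X67.630 Y142.939
G1 X81.556 Y128.504
M5
G0 X0.000 Y0.000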